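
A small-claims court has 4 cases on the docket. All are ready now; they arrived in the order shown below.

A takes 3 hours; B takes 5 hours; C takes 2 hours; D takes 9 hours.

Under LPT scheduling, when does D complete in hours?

9

LPT (decreasing processing time): D B A C.
D: 0→9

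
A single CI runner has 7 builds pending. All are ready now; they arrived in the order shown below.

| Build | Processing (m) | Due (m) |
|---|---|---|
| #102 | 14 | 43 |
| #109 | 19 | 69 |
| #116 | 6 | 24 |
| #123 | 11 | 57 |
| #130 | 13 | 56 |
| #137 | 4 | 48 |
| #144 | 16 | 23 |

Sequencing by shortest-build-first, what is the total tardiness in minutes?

SPT (increasing processing time): #137 #116 #123 #130 #102 #144 #109.
#137: 0→4, due 48, tardiness 0
#116: 4→10, due 24, tardiness 0
#123: 10→21, due 57, tardiness 0
#130: 21→34, due 56, tardiness 0
#102: 34→48, due 43, tardiness 5
#144: 48→64, due 23, tardiness 41
#109: 64→83, due 69, tardiness 14
Sum = 0+0+0+0+5+41+14 = 60.

60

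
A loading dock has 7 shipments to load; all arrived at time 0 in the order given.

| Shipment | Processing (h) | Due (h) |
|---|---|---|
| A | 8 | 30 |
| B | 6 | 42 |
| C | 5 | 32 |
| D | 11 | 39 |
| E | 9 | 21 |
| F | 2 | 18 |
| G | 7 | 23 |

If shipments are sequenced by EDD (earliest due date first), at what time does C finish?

31

EDD (increasing due date): F E G A C D B.
F: 0→2
E: 2→11
G: 11→18
A: 18→26
C: 26→31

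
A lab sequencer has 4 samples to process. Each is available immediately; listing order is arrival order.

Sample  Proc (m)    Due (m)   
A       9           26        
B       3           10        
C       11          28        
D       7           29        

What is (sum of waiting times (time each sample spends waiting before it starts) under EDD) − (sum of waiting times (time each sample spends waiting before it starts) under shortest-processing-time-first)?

6

EDD (increasing due date): B A C D.
B: waits 0, runs 0→3
A: waits 3, runs 3→12
C: waits 12, runs 12→23
D: waits 23, runs 23→30
Sum = 0+3+12+23 = 38.
SPT (increasing processing time): B D A C.
B: waits 0, runs 0→3
D: waits 3, runs 3→10
A: waits 10, runs 10→19
C: waits 19, runs 19→30
Sum = 0+3+10+19 = 32.
Difference = 38 − 32 = 6.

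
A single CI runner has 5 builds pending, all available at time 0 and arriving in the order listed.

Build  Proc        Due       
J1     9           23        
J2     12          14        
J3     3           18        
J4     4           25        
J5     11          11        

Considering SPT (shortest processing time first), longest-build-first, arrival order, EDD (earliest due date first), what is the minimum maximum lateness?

14

SPT (increasing processing time): J3 J4 J1 J5 J2.
J3: 0→3, due 18, lateness -15
J4: 3→7, due 25, lateness -18
J1: 7→16, due 23, lateness -7
J5: 16→27, due 11, lateness 16
J2: 27→39, due 14, lateness 25
Maximum = 25.
LPT (decreasing processing time): J2 J5 J1 J4 J3.
J2: 0→12, due 14, lateness -2
J5: 12→23, due 11, lateness 12
J1: 23→32, due 23, lateness 9
J4: 32→36, due 25, lateness 11
J3: 36→39, due 18, lateness 21
Maximum = 21.
FIFO (arrival order): J1 J2 J3 J4 J5.
J1: 0→9, due 23, lateness -14
J2: 9→21, due 14, lateness 7
J3: 21→24, due 18, lateness 6
J4: 24→28, due 25, lateness 3
J5: 28→39, due 11, lateness 28
Maximum = 28.
EDD (increasing due date): J5 J2 J3 J1 J4.
J5: 0→11, due 11, lateness 0
J2: 11→23, due 14, lateness 9
J3: 23→26, due 18, lateness 8
J1: 26→35, due 23, lateness 12
J4: 35→39, due 25, lateness 14
Maximum = 14.
SPT 25, LPT 21, FIFO 28, EDD 14 → minimum 14.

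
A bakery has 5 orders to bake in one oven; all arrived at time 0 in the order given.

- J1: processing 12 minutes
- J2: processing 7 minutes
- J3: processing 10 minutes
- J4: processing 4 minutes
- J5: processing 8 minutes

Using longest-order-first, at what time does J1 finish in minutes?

12

LPT (decreasing processing time): J1 J3 J5 J2 J4.
J1: 0→12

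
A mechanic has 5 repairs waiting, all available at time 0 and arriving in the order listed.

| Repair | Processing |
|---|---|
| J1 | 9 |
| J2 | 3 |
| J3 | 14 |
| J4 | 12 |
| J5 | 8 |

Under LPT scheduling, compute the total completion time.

164

LPT (decreasing processing time): J3 J4 J1 J5 J2.
J3: 0→14
J4: 14→26
J1: 26→35
J5: 35→43
J2: 43→46
Sum = 14+26+35+43+46 = 164.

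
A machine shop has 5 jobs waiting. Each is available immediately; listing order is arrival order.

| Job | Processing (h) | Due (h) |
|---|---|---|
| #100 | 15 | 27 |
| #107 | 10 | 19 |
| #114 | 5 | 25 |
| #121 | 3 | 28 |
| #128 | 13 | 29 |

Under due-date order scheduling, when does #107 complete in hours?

10

EDD (increasing due date): #107 #114 #100 #121 #128.
#107: 0→10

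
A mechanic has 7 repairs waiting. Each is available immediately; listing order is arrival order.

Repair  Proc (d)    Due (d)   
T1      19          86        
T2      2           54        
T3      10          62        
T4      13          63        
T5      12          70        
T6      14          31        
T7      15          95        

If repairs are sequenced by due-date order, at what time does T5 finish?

EDD (increasing due date): T6 T2 T3 T4 T5 T1 T7.
T6: 0→14
T2: 14→16
T3: 16→26
T4: 26→39
T5: 39→51

51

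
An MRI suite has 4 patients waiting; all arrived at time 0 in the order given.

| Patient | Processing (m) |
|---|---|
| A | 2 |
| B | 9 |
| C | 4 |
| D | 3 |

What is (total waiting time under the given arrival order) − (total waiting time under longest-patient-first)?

-10

FIFO (arrival order): A B C D.
A: waits 0, runs 0→2
B: waits 2, runs 2→11
C: waits 11, runs 11→15
D: waits 15, runs 15→18
Sum = 0+2+11+15 = 28.
LPT (decreasing processing time): B C D A.
B: waits 0, runs 0→9
C: waits 9, runs 9→13
D: waits 13, runs 13→16
A: waits 16, runs 16→18
Sum = 0+9+13+16 = 38.
Difference = 28 − 38 = -10.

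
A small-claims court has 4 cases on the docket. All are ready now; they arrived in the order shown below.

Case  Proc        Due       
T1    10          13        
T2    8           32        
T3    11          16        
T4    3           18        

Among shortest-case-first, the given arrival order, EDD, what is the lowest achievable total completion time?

SPT (increasing processing time): T4 T2 T1 T3.
T4: 0→3
T2: 3→11
T1: 11→21
T3: 21→32
Sum = 3+11+21+32 = 67.
FIFO (arrival order): T1 T2 T3 T4.
T1: 0→10
T2: 10→18
T3: 18→29
T4: 29→32
Sum = 10+18+29+32 = 89.
EDD (increasing due date): T1 T3 T4 T2.
T1: 0→10
T3: 10→21
T4: 21→24
T2: 24→32
Sum = 10+21+24+32 = 87.
SPT 67, FIFO 89, EDD 87 → minimum 67.

67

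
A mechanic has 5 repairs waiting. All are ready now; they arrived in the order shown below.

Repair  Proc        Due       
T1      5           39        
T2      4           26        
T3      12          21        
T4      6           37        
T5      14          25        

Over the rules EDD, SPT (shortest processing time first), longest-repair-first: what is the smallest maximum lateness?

EDD (increasing due date): T3 T5 T2 T4 T1.
T3: 0→12, due 21, lateness -9
T5: 12→26, due 25, lateness 1
T2: 26→30, due 26, lateness 4
T4: 30→36, due 37, lateness -1
T1: 36→41, due 39, lateness 2
Maximum = 4.
SPT (increasing processing time): T2 T1 T4 T3 T5.
T2: 0→4, due 26, lateness -22
T1: 4→9, due 39, lateness -30
T4: 9→15, due 37, lateness -22
T3: 15→27, due 21, lateness 6
T5: 27→41, due 25, lateness 16
Maximum = 16.
LPT (decreasing processing time): T5 T3 T4 T1 T2.
T5: 0→14, due 25, lateness -11
T3: 14→26, due 21, lateness 5
T4: 26→32, due 37, lateness -5
T1: 32→37, due 39, lateness -2
T2: 37→41, due 26, lateness 15
Maximum = 15.
EDD 4, SPT 16, LPT 15 → minimum 4.

4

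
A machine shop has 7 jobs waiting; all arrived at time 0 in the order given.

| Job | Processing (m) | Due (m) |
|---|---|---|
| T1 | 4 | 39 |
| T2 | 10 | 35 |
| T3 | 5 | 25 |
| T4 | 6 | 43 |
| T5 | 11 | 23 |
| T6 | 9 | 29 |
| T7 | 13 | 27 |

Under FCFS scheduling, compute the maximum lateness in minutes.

FIFO (arrival order): T1 T2 T3 T4 T5 T6 T7.
T1: 0→4, due 39, lateness -35
T2: 4→14, due 35, lateness -21
T3: 14→19, due 25, lateness -6
T4: 19→25, due 43, lateness -18
T5: 25→36, due 23, lateness 13
T6: 36→45, due 29, lateness 16
T7: 45→58, due 27, lateness 31
Maximum = 31.

31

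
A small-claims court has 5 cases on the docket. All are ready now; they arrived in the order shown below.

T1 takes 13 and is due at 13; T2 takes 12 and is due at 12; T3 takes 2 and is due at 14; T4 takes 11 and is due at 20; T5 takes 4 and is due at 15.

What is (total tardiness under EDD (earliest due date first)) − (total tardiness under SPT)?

EDD (increasing due date): T2 T1 T3 T5 T4.
T2: 0→12, due 12, tardiness 0
T1: 12→25, due 13, tardiness 12
T3: 25→27, due 14, tardiness 13
T5: 27→31, due 15, tardiness 16
T4: 31→42, due 20, tardiness 22
Sum = 0+12+13+16+22 = 63.
SPT (increasing processing time): T3 T5 T4 T2 T1.
T3: 0→2, due 14, tardiness 0
T5: 2→6, due 15, tardiness 0
T4: 6→17, due 20, tardiness 0
T2: 17→29, due 12, tardiness 17
T1: 29→42, due 13, tardiness 29
Sum = 0+0+0+17+29 = 46.
Difference = 63 − 46 = 17.

17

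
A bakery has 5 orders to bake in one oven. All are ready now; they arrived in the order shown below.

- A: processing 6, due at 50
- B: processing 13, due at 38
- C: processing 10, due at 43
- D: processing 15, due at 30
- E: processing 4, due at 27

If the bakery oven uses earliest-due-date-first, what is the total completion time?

EDD (increasing due date): E D B C A.
E: 0→4
D: 4→19
B: 19→32
C: 32→42
A: 42→48
Sum = 4+19+32+42+48 = 145.

145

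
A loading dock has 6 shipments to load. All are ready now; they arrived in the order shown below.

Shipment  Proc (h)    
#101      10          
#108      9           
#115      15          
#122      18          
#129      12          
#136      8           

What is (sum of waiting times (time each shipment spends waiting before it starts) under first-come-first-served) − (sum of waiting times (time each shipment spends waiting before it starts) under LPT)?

-36

FIFO (arrival order): #101 #108 #115 #122 #129 #136.
#101: waits 0, runs 0→10
#108: waits 10, runs 10→19
#115: waits 19, runs 19→34
#122: waits 34, runs 34→52
#129: waits 52, runs 52→64
#136: waits 64, runs 64→72
Sum = 0+10+19+34+52+64 = 179.
LPT (decreasing processing time): #122 #115 #129 #101 #108 #136.
#122: waits 0, runs 0→18
#115: waits 18, runs 18→33
#129: waits 33, runs 33→45
#101: waits 45, runs 45→55
#108: waits 55, runs 55→64
#136: waits 64, runs 64→72
Sum = 0+18+33+45+55+64 = 215.
Difference = 179 − 215 = -36.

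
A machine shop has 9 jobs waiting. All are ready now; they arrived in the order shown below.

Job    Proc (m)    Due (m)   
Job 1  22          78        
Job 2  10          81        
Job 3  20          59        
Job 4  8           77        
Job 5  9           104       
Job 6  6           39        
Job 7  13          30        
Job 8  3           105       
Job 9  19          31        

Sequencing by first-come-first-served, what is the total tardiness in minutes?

173

FIFO (arrival order): Job 1 Job 2 Job 3 Job 4 Job 5 Job 6 Job 7 Job 8 Job 9.
Job 1: 0→22, due 78, tardiness 0
Job 2: 22→32, due 81, tardiness 0
Job 3: 32→52, due 59, tardiness 0
Job 4: 52→60, due 77, tardiness 0
Job 5: 60→69, due 104, tardiness 0
Job 6: 69→75, due 39, tardiness 36
Job 7: 75→88, due 30, tardiness 58
Job 8: 88→91, due 105, tardiness 0
Job 9: 91→110, due 31, tardiness 79
Sum = 0+0+0+0+0+36+58+0+79 = 173.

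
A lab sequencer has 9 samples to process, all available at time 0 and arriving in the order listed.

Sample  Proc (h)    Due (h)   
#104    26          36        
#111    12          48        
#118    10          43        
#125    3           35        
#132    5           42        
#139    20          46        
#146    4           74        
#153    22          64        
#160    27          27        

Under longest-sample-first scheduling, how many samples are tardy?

LPT (decreasing processing time): #160 #104 #153 #139 #111 #118 #132 #146 #125.
#160: 0→27, due 27, tardiness 0
#104: 27→53, due 36, tardiness 17
#153: 53→75, due 64, tardiness 11
#139: 75→95, due 46, tardiness 49
#111: 95→107, due 48, tardiness 59
#118: 107→117, due 43, tardiness 74
#132: 117→122, due 42, tardiness 80
#146: 122→126, due 74, tardiness 52
#125: 126→129, due 35, tardiness 94
Late samples: 8.

8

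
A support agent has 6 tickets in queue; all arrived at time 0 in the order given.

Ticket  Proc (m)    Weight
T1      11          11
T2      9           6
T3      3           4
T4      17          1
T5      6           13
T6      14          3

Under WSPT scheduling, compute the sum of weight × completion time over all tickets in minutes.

697

WSPT (decreasing weight/processing-time ratio): T5 T3 T1 T2 T6 T4.
T5: finishes 6, weight 13, w·C = 78
T3: finishes 9, weight 4, w·C = 36
T1: finishes 20, weight 11, w·C = 220
T2: finishes 29, weight 6, w·C = 174
T6: finishes 43, weight 3, w·C = 129
T4: finishes 60, weight 1, w·C = 60
Sum = 78+36+220+174+129+60 = 697.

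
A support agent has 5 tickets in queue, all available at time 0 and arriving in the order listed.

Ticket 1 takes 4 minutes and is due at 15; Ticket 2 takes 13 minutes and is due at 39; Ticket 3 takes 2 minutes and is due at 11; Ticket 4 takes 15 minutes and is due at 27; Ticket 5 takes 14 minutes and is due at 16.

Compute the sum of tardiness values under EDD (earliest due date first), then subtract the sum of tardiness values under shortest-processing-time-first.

EDD (increasing due date): Ticket 3 Ticket 1 Ticket 5 Ticket 4 Ticket 2.
Ticket 3: 0→2, due 11, tardiness 0
Ticket 1: 2→6, due 15, tardiness 0
Ticket 5: 6→20, due 16, tardiness 4
Ticket 4: 20→35, due 27, tardiness 8
Ticket 2: 35→48, due 39, tardiness 9
Sum = 0+0+4+8+9 = 21.
SPT (increasing processing time): Ticket 3 Ticket 1 Ticket 2 Ticket 5 Ticket 4.
Ticket 3: 0→2, due 11, tardiness 0
Ticket 1: 2→6, due 15, tardiness 0
Ticket 2: 6→19, due 39, tardiness 0
Ticket 5: 19→33, due 16, tardiness 17
Ticket 4: 33→48, due 27, tardiness 21
Sum = 0+0+0+17+21 = 38.
Difference = 21 − 38 = -17.

-17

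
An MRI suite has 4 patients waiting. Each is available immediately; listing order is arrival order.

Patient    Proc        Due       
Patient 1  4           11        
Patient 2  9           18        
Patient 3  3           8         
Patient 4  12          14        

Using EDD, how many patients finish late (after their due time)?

2

EDD (increasing due date): Patient 3 Patient 1 Patient 4 Patient 2.
Patient 3: 0→3, due 8, tardiness 0
Patient 1: 3→7, due 11, tardiness 0
Patient 4: 7→19, due 14, tardiness 5
Patient 2: 19→28, due 18, tardiness 10
Late patients: 2.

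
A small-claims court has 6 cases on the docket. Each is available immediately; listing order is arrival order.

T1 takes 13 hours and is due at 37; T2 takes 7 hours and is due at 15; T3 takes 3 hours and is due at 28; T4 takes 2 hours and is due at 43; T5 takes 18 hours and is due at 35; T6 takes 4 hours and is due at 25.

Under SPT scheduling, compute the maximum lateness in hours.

SPT (increasing processing time): T4 T3 T6 T2 T1 T5.
T4: 0→2, due 43, lateness -41
T3: 2→5, due 28, lateness -23
T6: 5→9, due 25, lateness -16
T2: 9→16, due 15, lateness 1
T1: 16→29, due 37, lateness -8
T5: 29→47, due 35, lateness 12
Maximum = 12.

12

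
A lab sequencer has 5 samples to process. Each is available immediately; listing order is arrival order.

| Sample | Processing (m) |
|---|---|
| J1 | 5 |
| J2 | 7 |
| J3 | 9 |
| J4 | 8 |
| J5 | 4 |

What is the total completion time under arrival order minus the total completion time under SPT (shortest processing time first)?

14

FIFO (arrival order): J1 J2 J3 J4 J5.
J1: 0→5
J2: 5→12
J3: 12→21
J4: 21→29
J5: 29→33
Sum = 5+12+21+29+33 = 100.
SPT (increasing processing time): J5 J1 J2 J4 J3.
J5: 0→4
J1: 4→9
J2: 9→16
J4: 16→24
J3: 24→33
Sum = 4+9+16+24+33 = 86.
Difference = 100 − 86 = 14.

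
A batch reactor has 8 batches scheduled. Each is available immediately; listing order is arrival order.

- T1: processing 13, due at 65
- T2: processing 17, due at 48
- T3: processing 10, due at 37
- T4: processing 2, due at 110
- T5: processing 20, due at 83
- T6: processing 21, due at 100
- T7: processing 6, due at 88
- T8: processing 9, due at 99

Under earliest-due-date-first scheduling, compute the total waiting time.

374

EDD (increasing due date): T3 T2 T1 T5 T7 T8 T6 T4.
T3: waits 0, runs 0→10
T2: waits 10, runs 10→27
T1: waits 27, runs 27→40
T5: waits 40, runs 40→60
T7: waits 60, runs 60→66
T8: waits 66, runs 66→75
T6: waits 75, runs 75→96
T4: waits 96, runs 96→98
Sum = 0+10+27+40+60+66+75+96 = 374.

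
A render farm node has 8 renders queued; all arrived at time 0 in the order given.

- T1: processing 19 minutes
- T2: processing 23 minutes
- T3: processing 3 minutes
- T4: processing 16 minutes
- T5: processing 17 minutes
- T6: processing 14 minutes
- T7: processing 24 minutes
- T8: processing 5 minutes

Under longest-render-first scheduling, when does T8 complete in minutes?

118

LPT (decreasing processing time): T7 T2 T1 T5 T4 T6 T8 T3.
T7: 0→24
T2: 24→47
T1: 47→66
T5: 66→83
T4: 83→99
T6: 99→113
T8: 113→118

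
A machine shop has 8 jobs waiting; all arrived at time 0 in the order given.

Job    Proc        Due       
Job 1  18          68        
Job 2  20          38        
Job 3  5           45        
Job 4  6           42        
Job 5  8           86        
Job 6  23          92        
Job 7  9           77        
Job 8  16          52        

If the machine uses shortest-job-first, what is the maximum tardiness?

SPT (increasing processing time): Job 3 Job 4 Job 5 Job 7 Job 8 Job 1 Job 2 Job 6.
Job 3: 0→5, due 45, tardiness 0
Job 4: 5→11, due 42, tardiness 0
Job 5: 11→19, due 86, tardiness 0
Job 7: 19→28, due 77, tardiness 0
Job 8: 28→44, due 52, tardiness 0
Job 1: 44→62, due 68, tardiness 0
Job 2: 62→82, due 38, tardiness 44
Job 6: 82→105, due 92, tardiness 13
Maximum = 44.

44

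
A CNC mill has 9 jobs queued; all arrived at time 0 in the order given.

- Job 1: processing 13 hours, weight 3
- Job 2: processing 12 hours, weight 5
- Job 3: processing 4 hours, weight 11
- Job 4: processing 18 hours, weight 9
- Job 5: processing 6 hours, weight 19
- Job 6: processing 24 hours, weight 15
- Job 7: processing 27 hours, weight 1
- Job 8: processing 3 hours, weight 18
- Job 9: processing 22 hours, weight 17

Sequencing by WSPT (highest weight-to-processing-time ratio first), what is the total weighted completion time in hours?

3421

WSPT (decreasing weight/processing-time ratio): Job 8 Job 5 Job 3 Job 9 Job 6 Job 4 Job 2 Job 1 Job 7.
Job 8: finishes 3, weight 18, w·C = 54
Job 5: finishes 9, weight 19, w·C = 171
Job 3: finishes 13, weight 11, w·C = 143
Job 9: finishes 35, weight 17, w·C = 595
Job 6: finishes 59, weight 15, w·C = 885
Job 4: finishes 77, weight 9, w·C = 693
Job 2: finishes 89, weight 5, w·C = 445
Job 1: finishes 102, weight 3, w·C = 306
Job 7: finishes 129, weight 1, w·C = 129
Sum = 54+171+143+595+885+693+445+306+129 = 3421.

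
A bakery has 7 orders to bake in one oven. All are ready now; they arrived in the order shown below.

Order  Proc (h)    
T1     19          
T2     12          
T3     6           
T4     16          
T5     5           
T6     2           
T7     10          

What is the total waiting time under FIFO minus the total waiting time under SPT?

FIFO (arrival order): T1 T2 T3 T4 T5 T6 T7.
T1: waits 0, runs 0→19
T2: waits 19, runs 19→31
T3: waits 31, runs 31→37
T4: waits 37, runs 37→53
T5: waits 53, runs 53→58
T6: waits 58, runs 58→60
T7: waits 60, runs 60→70
Sum = 0+19+31+37+53+58+60 = 258.
SPT (increasing processing time): T6 T5 T3 T7 T2 T4 T1.
T6: waits 0, runs 0→2
T5: waits 2, runs 2→7
T3: waits 7, runs 7→13
T7: waits 13, runs 13→23
T2: waits 23, runs 23→35
T4: waits 35, runs 35→51
T1: waits 51, runs 51→70
Sum = 0+2+7+13+23+35+51 = 131.
Difference = 258 − 131 = 127.

127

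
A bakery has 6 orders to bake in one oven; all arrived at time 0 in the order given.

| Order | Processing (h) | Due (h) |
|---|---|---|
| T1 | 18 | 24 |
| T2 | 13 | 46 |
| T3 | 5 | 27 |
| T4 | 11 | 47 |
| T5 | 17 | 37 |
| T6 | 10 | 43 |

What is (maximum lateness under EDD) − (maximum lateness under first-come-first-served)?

EDD (increasing due date): T1 T3 T5 T6 T2 T4.
T1: 0→18, due 24, lateness -6
T3: 18→23, due 27, lateness -4
T5: 23→40, due 37, lateness 3
T6: 40→50, due 43, lateness 7
T2: 50→63, due 46, lateness 17
T4: 63→74, due 47, lateness 27
Maximum = 27.
FIFO (arrival order): T1 T2 T3 T4 T5 T6.
T1: 0→18, due 24, lateness -6
T2: 18→31, due 46, lateness -15
T3: 31→36, due 27, lateness 9
T4: 36→47, due 47, lateness 0
T5: 47→64, due 37, lateness 27
T6: 64→74, due 43, lateness 31
Maximum = 31.
Difference = 27 − 31 = -4.

-4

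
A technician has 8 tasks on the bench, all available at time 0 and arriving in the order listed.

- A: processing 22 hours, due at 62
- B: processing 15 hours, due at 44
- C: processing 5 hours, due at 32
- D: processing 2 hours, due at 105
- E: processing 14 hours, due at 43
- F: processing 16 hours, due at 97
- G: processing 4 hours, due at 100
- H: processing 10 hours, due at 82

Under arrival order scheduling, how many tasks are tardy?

3

FIFO (arrival order): A B C D E F G H.
A: 0→22, due 62, tardiness 0
B: 22→37, due 44, tardiness 0
C: 37→42, due 32, tardiness 10
D: 42→44, due 105, tardiness 0
E: 44→58, due 43, tardiness 15
F: 58→74, due 97, tardiness 0
G: 74→78, due 100, tardiness 0
H: 78→88, due 82, tardiness 6
Late tasks: 3.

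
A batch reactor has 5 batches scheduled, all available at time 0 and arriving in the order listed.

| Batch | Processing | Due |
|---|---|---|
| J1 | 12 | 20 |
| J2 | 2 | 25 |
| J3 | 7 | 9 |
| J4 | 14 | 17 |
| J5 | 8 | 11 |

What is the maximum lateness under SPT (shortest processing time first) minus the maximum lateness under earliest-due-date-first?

5

SPT (increasing processing time): J2 J3 J5 J1 J4.
J2: 0→2, due 25, lateness -23
J3: 2→9, due 9, lateness 0
J5: 9→17, due 11, lateness 6
J1: 17→29, due 20, lateness 9
J4: 29→43, due 17, lateness 26
Maximum = 26.
EDD (increasing due date): J3 J5 J4 J1 J2.
J3: 0→7, due 9, lateness -2
J5: 7→15, due 11, lateness 4
J4: 15→29, due 17, lateness 12
J1: 29→41, due 20, lateness 21
J2: 41→43, due 25, lateness 18
Maximum = 21.
Difference = 26 − 21 = 5.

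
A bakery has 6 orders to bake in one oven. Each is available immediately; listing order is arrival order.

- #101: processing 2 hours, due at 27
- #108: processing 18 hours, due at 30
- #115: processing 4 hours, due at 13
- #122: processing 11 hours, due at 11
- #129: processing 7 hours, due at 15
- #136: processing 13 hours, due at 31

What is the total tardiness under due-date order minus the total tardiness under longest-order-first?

EDD (increasing due date): #122 #115 #129 #101 #108 #136.
#122: 0→11, due 11, tardiness 0
#115: 11→15, due 13, tardiness 2
#129: 15→22, due 15, tardiness 7
#101: 22→24, due 27, tardiness 0
#108: 24→42, due 30, tardiness 12
#136: 42→55, due 31, tardiness 24
Sum = 0+2+7+0+12+24 = 45.
LPT (decreasing processing time): #108 #136 #122 #129 #115 #101.
#108: 0→18, due 30, tardiness 0
#136: 18→31, due 31, tardiness 0
#122: 31→42, due 11, tardiness 31
#129: 42→49, due 15, tardiness 34
#115: 49→53, due 13, tardiness 40
#101: 53→55, due 27, tardiness 28
Sum = 0+0+31+34+40+28 = 133.
Difference = 45 − 133 = -88.

-88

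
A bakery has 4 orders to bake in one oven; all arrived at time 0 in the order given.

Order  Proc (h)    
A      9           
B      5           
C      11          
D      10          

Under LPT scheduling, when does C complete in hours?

LPT (decreasing processing time): C D A B.
C: 0→11

11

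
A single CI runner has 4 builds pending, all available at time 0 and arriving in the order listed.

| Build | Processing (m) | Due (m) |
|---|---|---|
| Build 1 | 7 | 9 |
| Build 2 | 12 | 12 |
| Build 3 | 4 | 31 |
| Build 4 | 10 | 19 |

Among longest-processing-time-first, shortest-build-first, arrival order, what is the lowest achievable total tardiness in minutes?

21

LPT (decreasing processing time): Build 2 Build 4 Build 1 Build 3.
Build 2: 0→12, due 12, tardiness 0
Build 4: 12→22, due 19, tardiness 3
Build 1: 22→29, due 9, tardiness 20
Build 3: 29→33, due 31, tardiness 2
Sum = 0+3+20+2 = 25.
SPT (increasing processing time): Build 3 Build 1 Build 4 Build 2.
Build 3: 0→4, due 31, tardiness 0
Build 1: 4→11, due 9, tardiness 2
Build 4: 11→21, due 19, tardiness 2
Build 2: 21→33, due 12, tardiness 21
Sum = 0+2+2+21 = 25.
FIFO (arrival order): Build 1 Build 2 Build 3 Build 4.
Build 1: 0→7, due 9, tardiness 0
Build 2: 7→19, due 12, tardiness 7
Build 3: 19→23, due 31, tardiness 0
Build 4: 23→33, due 19, tardiness 14
Sum = 0+7+0+14 = 21.
LPT 25, SPT 25, FIFO 21 → minimum 21.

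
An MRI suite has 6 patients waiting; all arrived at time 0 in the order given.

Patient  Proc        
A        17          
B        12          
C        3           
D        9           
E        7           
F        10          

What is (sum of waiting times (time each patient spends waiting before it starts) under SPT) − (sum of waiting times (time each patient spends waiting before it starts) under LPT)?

-86

SPT (increasing processing time): C E D F B A.
C: waits 0, runs 0→3
E: waits 3, runs 3→10
D: waits 10, runs 10→19
F: waits 19, runs 19→29
B: waits 29, runs 29→41
A: waits 41, runs 41→58
Sum = 0+3+10+19+29+41 = 102.
LPT (decreasing processing time): A B F D E C.
A: waits 0, runs 0→17
B: waits 17, runs 17→29
F: waits 29, runs 29→39
D: waits 39, runs 39→48
E: waits 48, runs 48→55
C: waits 55, runs 55→58
Sum = 0+17+29+39+48+55 = 188.
Difference = 102 − 188 = -86.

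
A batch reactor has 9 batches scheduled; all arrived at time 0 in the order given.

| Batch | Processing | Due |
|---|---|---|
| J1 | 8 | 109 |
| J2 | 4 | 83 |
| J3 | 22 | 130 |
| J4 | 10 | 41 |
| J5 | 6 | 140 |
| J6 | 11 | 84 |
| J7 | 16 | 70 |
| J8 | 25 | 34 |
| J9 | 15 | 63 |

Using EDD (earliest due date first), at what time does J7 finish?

66

EDD (increasing due date): J8 J4 J9 J7 J2 J6 J1 J3 J5.
J8: 0→25
J4: 25→35
J9: 35→50
J7: 50→66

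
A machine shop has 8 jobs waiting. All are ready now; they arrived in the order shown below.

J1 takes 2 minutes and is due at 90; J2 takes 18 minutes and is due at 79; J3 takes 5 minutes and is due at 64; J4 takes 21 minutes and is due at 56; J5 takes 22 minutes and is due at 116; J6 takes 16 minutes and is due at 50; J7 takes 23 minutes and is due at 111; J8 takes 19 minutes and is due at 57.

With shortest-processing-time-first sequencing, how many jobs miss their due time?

SPT (increasing processing time): J1 J3 J6 J2 J8 J4 J5 J7.
J1: 0→2, due 90, tardiness 0
J3: 2→7, due 64, tardiness 0
J6: 7→23, due 50, tardiness 0
J2: 23→41, due 79, tardiness 0
J8: 41→60, due 57, tardiness 3
J4: 60→81, due 56, tardiness 25
J5: 81→103, due 116, tardiness 0
J7: 103→126, due 111, tardiness 15
Late jobs: 3.

3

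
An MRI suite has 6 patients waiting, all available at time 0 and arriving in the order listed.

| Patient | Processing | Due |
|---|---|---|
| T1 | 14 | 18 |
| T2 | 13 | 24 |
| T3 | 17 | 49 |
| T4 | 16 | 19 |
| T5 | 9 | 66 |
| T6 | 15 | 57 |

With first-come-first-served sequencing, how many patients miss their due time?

FIFO (arrival order): T1 T2 T3 T4 T5 T6.
T1: 0→14, due 18, tardiness 0
T2: 14→27, due 24, tardiness 3
T3: 27→44, due 49, tardiness 0
T4: 44→60, due 19, tardiness 41
T5: 60→69, due 66, tardiness 3
T6: 69→84, due 57, tardiness 27
Late patients: 4.

4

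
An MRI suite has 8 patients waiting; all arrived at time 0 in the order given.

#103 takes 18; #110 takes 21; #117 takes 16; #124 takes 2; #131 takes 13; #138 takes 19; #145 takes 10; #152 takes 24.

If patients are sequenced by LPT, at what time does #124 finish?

LPT (decreasing processing time): #152 #110 #138 #103 #117 #131 #145 #124.
#152: 0→24
#110: 24→45
#138: 45→64
#103: 64→82
#117: 82→98
#131: 98→111
#145: 111→121
#124: 121→123

123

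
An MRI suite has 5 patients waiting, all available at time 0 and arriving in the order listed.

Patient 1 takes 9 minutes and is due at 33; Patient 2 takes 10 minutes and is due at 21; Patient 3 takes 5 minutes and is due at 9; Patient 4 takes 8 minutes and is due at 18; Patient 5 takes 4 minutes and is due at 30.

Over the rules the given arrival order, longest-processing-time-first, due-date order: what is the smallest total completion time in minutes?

FIFO (arrival order): Patient 1 Patient 2 Patient 3 Patient 4 Patient 5.
Patient 1: 0→9
Patient 2: 9→19
Patient 3: 19→24
Patient 4: 24→32
Patient 5: 32→36
Sum = 9+19+24+32+36 = 120.
LPT (decreasing processing time): Patient 2 Patient 1 Patient 4 Patient 3 Patient 5.
Patient 2: 0→10
Patient 1: 10→19
Patient 4: 19→27
Patient 3: 27→32
Patient 5: 32→36
Sum = 10+19+27+32+36 = 124.
EDD (increasing due date): Patient 3 Patient 4 Patient 2 Patient 5 Patient 1.
Patient 3: 0→5
Patient 4: 5→13
Patient 2: 13→23
Patient 5: 23→27
Patient 1: 27→36
Sum = 5+13+23+27+36 = 104.
FIFO 120, LPT 124, EDD 104 → minimum 104.

104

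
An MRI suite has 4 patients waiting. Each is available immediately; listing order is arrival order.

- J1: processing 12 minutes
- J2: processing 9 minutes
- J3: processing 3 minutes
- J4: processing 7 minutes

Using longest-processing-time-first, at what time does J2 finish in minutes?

LPT (decreasing processing time): J1 J2 J4 J3.
J1: 0→12
J2: 12→21

21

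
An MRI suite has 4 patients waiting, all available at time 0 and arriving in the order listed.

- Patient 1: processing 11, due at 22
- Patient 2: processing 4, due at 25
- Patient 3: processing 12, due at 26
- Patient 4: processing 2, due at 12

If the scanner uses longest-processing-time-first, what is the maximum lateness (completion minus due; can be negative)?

LPT (decreasing processing time): Patient 3 Patient 1 Patient 2 Patient 4.
Patient 3: 0→12, due 26, lateness -14
Patient 1: 12→23, due 22, lateness 1
Patient 2: 23→27, due 25, lateness 2
Patient 4: 27→29, due 12, lateness 17
Maximum = 17.

17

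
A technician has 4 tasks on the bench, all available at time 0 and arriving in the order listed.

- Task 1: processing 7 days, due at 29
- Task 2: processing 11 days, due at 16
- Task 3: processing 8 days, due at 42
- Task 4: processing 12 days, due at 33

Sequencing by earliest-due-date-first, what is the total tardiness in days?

EDD (increasing due date): Task 2 Task 1 Task 4 Task 3.
Task 2: 0→11, due 16, tardiness 0
Task 1: 11→18, due 29, tardiness 0
Task 4: 18→30, due 33, tardiness 0
Task 3: 30→38, due 42, tardiness 0
Sum = 0+0+0+0 = 0.

0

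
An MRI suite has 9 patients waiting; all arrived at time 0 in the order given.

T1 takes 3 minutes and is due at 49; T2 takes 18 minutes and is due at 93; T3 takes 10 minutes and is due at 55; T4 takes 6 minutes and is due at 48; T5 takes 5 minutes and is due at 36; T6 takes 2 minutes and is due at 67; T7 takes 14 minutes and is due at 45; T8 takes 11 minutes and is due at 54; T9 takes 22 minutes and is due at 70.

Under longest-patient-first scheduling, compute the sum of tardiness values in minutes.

187

LPT (decreasing processing time): T9 T2 T7 T8 T3 T4 T5 T1 T6.
T9: 0→22, due 70, tardiness 0
T2: 22→40, due 93, tardiness 0
T7: 40→54, due 45, tardiness 9
T8: 54→65, due 54, tardiness 11
T3: 65→75, due 55, tardiness 20
T4: 75→81, due 48, tardiness 33
T5: 81→86, due 36, tardiness 50
T1: 86→89, due 49, tardiness 40
T6: 89→91, due 67, tardiness 24
Sum = 0+0+9+11+20+33+50+40+24 = 187.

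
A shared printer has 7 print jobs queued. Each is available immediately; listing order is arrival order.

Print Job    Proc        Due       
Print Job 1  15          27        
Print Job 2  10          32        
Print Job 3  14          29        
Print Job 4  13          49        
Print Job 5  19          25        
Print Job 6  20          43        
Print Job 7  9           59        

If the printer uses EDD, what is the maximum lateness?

EDD (increasing due date): Print Job 5 Print Job 1 Print Job 3 Print Job 2 Print Job 6 Print Job 4 Print Job 7.
Print Job 5: 0→19, due 25, lateness -6
Print Job 1: 19→34, due 27, lateness 7
Print Job 3: 34→48, due 29, lateness 19
Print Job 2: 48→58, due 32, lateness 26
Print Job 6: 58→78, due 43, lateness 35
Print Job 4: 78→91, due 49, lateness 42
Print Job 7: 91→100, due 59, lateness 41
Maximum = 42.

42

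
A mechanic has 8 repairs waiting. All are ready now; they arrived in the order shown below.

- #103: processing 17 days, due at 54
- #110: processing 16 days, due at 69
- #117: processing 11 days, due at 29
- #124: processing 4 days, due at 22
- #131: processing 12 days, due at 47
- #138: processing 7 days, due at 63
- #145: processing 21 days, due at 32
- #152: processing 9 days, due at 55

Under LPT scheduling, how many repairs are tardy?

5

LPT (decreasing processing time): #145 #103 #110 #131 #117 #152 #138 #124.
#145: 0→21, due 32, tardiness 0
#103: 21→38, due 54, tardiness 0
#110: 38→54, due 69, tardiness 0
#131: 54→66, due 47, tardiness 19
#117: 66→77, due 29, tardiness 48
#152: 77→86, due 55, tardiness 31
#138: 86→93, due 63, tardiness 30
#124: 93→97, due 22, tardiness 75
Late repairs: 5.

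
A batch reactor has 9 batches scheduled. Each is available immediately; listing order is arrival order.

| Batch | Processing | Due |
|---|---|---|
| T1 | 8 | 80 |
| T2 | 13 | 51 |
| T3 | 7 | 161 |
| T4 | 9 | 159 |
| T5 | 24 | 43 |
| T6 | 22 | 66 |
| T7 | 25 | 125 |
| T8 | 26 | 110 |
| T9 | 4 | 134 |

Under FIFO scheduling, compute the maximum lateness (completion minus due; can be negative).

FIFO (arrival order): T1 T2 T3 T4 T5 T6 T7 T8 T9.
T1: 0→8, due 80, lateness -72
T2: 8→21, due 51, lateness -30
T3: 21→28, due 161, lateness -133
T4: 28→37, due 159, lateness -122
T5: 37→61, due 43, lateness 18
T6: 61→83, due 66, lateness 17
T7: 83→108, due 125, lateness -17
T8: 108→134, due 110, lateness 24
T9: 134→138, due 134, lateness 4
Maximum = 24.

24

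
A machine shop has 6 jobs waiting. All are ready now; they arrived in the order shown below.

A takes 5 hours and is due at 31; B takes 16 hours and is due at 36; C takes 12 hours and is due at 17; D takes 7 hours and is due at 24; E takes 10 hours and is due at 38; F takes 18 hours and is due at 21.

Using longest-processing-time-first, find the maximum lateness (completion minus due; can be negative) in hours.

39

LPT (decreasing processing time): F B C E D A.
F: 0→18, due 21, lateness -3
B: 18→34, due 36, lateness -2
C: 34→46, due 17, lateness 29
E: 46→56, due 38, lateness 18
D: 56→63, due 24, lateness 39
A: 63→68, due 31, lateness 37
Maximum = 39.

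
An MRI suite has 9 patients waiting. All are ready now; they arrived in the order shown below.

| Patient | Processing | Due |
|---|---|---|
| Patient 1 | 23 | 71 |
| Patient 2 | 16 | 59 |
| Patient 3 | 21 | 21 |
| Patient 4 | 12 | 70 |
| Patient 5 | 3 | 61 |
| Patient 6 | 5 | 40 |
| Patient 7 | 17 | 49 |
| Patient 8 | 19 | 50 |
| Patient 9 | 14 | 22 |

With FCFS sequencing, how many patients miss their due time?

FIFO (arrival order): Patient 1 Patient 2 Patient 3 Patient 4 Patient 5 Patient 6 Patient 7 Patient 8 Patient 9.
Patient 1: 0→23, due 71, tardiness 0
Patient 2: 23→39, due 59, tardiness 0
Patient 3: 39→60, due 21, tardiness 39
Patient 4: 60→72, due 70, tardiness 2
Patient 5: 72→75, due 61, tardiness 14
Patient 6: 75→80, due 40, tardiness 40
Patient 7: 80→97, due 49, tardiness 48
Patient 8: 97→116, due 50, tardiness 66
Patient 9: 116→130, due 22, tardiness 108
Late patients: 7.

7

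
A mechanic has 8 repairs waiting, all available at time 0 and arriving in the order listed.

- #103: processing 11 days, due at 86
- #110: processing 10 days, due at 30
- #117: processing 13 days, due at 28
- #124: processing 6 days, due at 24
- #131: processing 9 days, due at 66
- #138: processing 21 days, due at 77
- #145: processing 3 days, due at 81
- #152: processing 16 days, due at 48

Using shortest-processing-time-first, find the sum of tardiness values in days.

56

SPT (increasing processing time): #145 #124 #131 #110 #103 #117 #152 #138.
#145: 0→3, due 81, tardiness 0
#124: 3→9, due 24, tardiness 0
#131: 9→18, due 66, tardiness 0
#110: 18→28, due 30, tardiness 0
#103: 28→39, due 86, tardiness 0
#117: 39→52, due 28, tardiness 24
#152: 52→68, due 48, tardiness 20
#138: 68→89, due 77, tardiness 12
Sum = 0+0+0+0+0+24+20+12 = 56.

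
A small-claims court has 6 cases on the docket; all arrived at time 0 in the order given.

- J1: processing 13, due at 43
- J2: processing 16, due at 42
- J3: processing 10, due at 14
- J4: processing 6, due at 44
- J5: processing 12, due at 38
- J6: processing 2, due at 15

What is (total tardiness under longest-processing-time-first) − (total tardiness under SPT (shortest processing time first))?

LPT (decreasing processing time): J2 J1 J5 J3 J4 J6.
J2: 0→16, due 42, tardiness 0
J1: 16→29, due 43, tardiness 0
J5: 29→41, due 38, tardiness 3
J3: 41→51, due 14, tardiness 37
J4: 51→57, due 44, tardiness 13
J6: 57→59, due 15, tardiness 44
Sum = 0+0+3+37+13+44 = 97.
SPT (increasing processing time): J6 J4 J3 J5 J1 J2.
J6: 0→2, due 15, tardiness 0
J4: 2→8, due 44, tardiness 0
J3: 8→18, due 14, tardiness 4
J5: 18→30, due 38, tardiness 0
J1: 30→43, due 43, tardiness 0
J2: 43→59, due 42, tardiness 17
Sum = 0+0+4+0+0+17 = 21.
Difference = 97 − 21 = 76.

76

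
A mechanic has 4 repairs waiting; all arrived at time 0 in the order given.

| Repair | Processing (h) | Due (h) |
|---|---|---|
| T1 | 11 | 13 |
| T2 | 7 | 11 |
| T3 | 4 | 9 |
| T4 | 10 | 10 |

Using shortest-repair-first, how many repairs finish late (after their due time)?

SPT (increasing processing time): T3 T2 T4 T1.
T3: 0→4, due 9, tardiness 0
T2: 4→11, due 11, tardiness 0
T4: 11→21, due 10, tardiness 11
T1: 21→32, due 13, tardiness 19
Late repairs: 2.

2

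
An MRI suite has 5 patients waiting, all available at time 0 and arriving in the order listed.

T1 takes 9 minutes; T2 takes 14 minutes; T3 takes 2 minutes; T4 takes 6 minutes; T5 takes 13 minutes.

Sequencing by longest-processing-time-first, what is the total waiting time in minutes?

119

LPT (decreasing processing time): T2 T5 T1 T4 T3.
T2: waits 0, runs 0→14
T5: waits 14, runs 14→27
T1: waits 27, runs 27→36
T4: waits 36, runs 36→42
T3: waits 42, runs 42→44
Sum = 0+14+27+36+42 = 119.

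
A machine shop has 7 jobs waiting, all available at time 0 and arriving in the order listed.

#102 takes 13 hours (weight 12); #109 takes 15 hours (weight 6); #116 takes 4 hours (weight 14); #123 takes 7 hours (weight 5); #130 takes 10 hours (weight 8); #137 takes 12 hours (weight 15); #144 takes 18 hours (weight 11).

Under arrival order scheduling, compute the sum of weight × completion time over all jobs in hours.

FIFO (arrival order): #102 #109 #116 #123 #130 #137 #144.
#102: finishes 13, weight 12, w·C = 156
#109: finishes 28, weight 6, w·C = 168
#116: finishes 32, weight 14, w·C = 448
#123: finishes 39, weight 5, w·C = 195
#130: finishes 49, weight 8, w·C = 392
#137: finishes 61, weight 15, w·C = 915
#144: finishes 79, weight 11, w·C = 869
Sum = 156+168+448+195+392+915+869 = 3143.

3143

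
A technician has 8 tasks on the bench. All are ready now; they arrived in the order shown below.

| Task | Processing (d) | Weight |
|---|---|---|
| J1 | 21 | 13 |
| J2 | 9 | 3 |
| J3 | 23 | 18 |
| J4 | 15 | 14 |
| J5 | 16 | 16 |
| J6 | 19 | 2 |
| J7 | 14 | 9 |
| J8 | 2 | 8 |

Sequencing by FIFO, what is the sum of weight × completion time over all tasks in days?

5824

FIFO (arrival order): J1 J2 J3 J4 J5 J6 J7 J8.
J1: finishes 21, weight 13, w·C = 273
J2: finishes 30, weight 3, w·C = 90
J3: finishes 53, weight 18, w·C = 954
J4: finishes 68, weight 14, w·C = 952
J5: finishes 84, weight 16, w·C = 1344
J6: finishes 103, weight 2, w·C = 206
J7: finishes 117, weight 9, w·C = 1053
J8: finishes 119, weight 8, w·C = 952
Sum = 273+90+954+952+1344+206+1053+952 = 5824.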